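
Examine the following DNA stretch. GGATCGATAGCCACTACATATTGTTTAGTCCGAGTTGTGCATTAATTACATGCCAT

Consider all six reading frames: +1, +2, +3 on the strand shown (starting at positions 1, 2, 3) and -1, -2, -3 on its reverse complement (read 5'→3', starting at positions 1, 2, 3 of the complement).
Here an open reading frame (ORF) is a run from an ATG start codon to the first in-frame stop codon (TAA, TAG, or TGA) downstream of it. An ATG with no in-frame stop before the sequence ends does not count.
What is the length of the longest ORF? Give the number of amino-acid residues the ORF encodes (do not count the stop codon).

Reverse complement (5'→3'): ATGGCATGTAATTAATGCACAACTCGGACTAAACAATATGTAGTGGCTATCGATCC
Frame +1: GGA TCG ATA GCC ACT ACA TAT TGT TTA GTC CGA GTT GTG CAT TAA TTA CAT GCC — no ATG→stop ORF.
Frame +2: GAT CGA TAG CCA CTA CAT ATT GTT TAG TCC GAG TTG TGC ATT AAT TAC ATG CCA — no ATG→stop ORF.
Frame +3: ATC GAT AGC CAC TAC ATA TTG TTT AGT CCG AGT TGT GCA TTA ATT ACA TGC CAT — no ATG→stop ORF.
Frame -1: ATG GCA TGT AAT TAA TGC ACA ACT CGG ACT AAA CAA TAT GTA GTG GCT ATC GAT — ATG at 1, stop TAA at 13 → 15 nt.
Frame -2: TGG CAT GTA ATT AAT GCA CAA CTC GGA CTA AAC AAT ATG TAG TGG CTA TCG ATC — ATG at 38, stop TAG at 41 → 6 nt.
Frame -3: GGC ATG TAA TTA ATG CAC AAC TCG GAC TAA ACA ATA TGT AGT GGC TAT CGA TCC — ATG at 6, stop TAA at 9 → 6 nt; ATG at 15, stop TAA at 30 → 18 nt.
Longest: frame -3, positions 15–32, 18 nt = 6 codons = 5 aa. → 5 amino acids.

5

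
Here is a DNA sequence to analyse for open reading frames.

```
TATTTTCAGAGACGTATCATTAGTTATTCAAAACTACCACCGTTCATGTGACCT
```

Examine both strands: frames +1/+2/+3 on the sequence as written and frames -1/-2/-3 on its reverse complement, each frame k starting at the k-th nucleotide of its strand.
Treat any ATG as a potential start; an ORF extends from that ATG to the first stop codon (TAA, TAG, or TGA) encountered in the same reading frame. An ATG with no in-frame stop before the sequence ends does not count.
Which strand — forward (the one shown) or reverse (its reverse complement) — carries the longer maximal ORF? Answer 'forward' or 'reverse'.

Reverse complement (5'→3'): AGGTCACATGAACGGTGGTAGTTTTGAATAACTAATGATACGTCTCTGAAAATA
Frame +1: TAT TTT CAG AGA CGT ATC ATT AGT TAT TCA AAA CTA CCA CCG TTC ATG TGA CCT — ATG at 46, stop TGA at 49 → 6 nt.
Frame +2: ATT TTC AGA GAC GTA TCA TTA GTT ATT CAA AAC TAC CAC CGT TCA TGT GAC — no ATG→stop ORF.
Frame +3: TTT TCA GAG ACG TAT CAT TAG TTA TTC AAA ACT ACC ACC GTT CAT GTG ACC — no ATG→stop ORF.
Frame -1: AGG TCA CAT GAA CGG TGG TAG TTT TGA ATA ACT AAT GAT ACG TCT CTG AAA ATA — no ATG→stop ORF.
Frame -2: GGT CAC ATG AAC GGT GGT AGT TTT GAA TAA CTA ATG ATA CGT CTC TGA AAA — ATG at 8, stop TAA at 29 → 24 nt; ATG at 35, stop TGA at 47 → 15 nt.
Frame -3: GTC ACA TGA ACG GTG GTA GTT TTG AAT AAC TAA TGA TAC GTC TCT GAA AAT — no ATG→stop ORF.
Forward-strand max 6 nt; reverse-strand max 24 nt. The reverse strand has the longer ORF.

reverse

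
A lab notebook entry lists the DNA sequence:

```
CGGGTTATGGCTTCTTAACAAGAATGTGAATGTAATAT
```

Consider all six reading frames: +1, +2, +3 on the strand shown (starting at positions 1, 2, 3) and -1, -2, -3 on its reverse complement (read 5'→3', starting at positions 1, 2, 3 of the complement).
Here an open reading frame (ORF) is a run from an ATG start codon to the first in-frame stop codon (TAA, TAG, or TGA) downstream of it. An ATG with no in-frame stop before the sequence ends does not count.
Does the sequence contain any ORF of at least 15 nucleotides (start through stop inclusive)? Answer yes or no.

no

Reverse complement (5'→3'): ATATTACATTCACATTCTTGTTAAGAAGCCATAACCCG
Frame +1: CGG GTT ATG GCT TCT TAA CAA GAA TGT GAA TGT AAT — ATG at 7, stop TAA at 16 → 12 nt.
Frame +2: GGG TTA TGG CTT CTT AAC AAG AAT GTG AAT GTA ATA — no ATG→stop ORF.
Frame +3: GGT TAT GGC TTC TTA ACA AGA ATG TGA ATG TAA TAT — ATG at 24, stop TGA at 27 → 6 nt; ATG at 30, stop TAA at 33 → 6 nt.
Frame -1: ATA TTA CAT TCA CAT TCT TGT TAA GAA GCC ATA ACC — no ATG→stop ORF.
Frame -2: TAT TAC ATT CAC ATT CTT GTT AAG AAG CCA TAA CCC — no ATG→stop ORF.
Frame -3: ATT ACA TTC ACA TTC TTG TTA AGA AGC CAT AAC CCG — no ATG→stop ORF.
Largest ORF found is 12 nucleotides < 15, so no.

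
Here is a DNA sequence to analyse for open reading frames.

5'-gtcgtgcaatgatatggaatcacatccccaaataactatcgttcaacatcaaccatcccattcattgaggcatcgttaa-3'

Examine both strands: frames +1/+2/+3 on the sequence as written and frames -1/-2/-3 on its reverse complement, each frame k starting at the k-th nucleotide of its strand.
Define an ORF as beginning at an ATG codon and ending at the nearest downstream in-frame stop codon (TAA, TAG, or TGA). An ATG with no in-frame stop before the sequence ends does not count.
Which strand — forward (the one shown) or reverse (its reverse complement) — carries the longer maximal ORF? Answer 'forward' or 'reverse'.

forward

Reverse complement (5'→3'): TTAACGATGCCTCAATGAATGGGATGGTTGATGTTGAACGATAGTTATTTGGGGATGTGATTCCATATCATTGCACGAC
Frame +1: GTC GTG CAA TGA TAT GGA ATC ACA TCC CCA AAT AAC TAT CGT TCA ACA TCA ACC ATC CCA TTC ATT GAG GCA TCG TTA — no ATG→stop ORF.
Frame +2: TCG TGC AAT GAT ATG GAA TCA CAT CCC CAA ATA ACT ATC GTT CAA CAT CAA CCA TCC CAT TCA TTG AGG CAT CGT TAA — ATG at 14, stop TAA at 77 → 66 nt.
Frame +3: CGT GCA ATG ATA TGG AAT CAC ATC CCC AAA TAA CTA TCG TTC AAC ATC AAC CAT CCC ATT CAT TGA GGC ATC GTT — ATG at 9, stop TAA at 33 → 27 nt.
Frame -1: TTA ACG ATG CCT CAA TGA ATG GGA TGG TTG ATG TTG AAC GAT AGT TAT TTG GGG ATG TGA TTC CAT ATC ATT GCA CGA — ATG at 7, stop TGA at 16 → 12 nt; ATG at 19, stop TGA at 58 → 42 nt; ATG at 31, stop TGA at 58 → 30 nt; ATG at 55, stop TGA at 58 → 6 nt.
Frame -2: TAA CGA TGC CTC AAT GAA TGG GAT GGT TGA TGT TGA ACG ATA GTT ATT TGG GGA TGT GAT TCC ATA TCA TTG CAC GAC — no ATG→stop ORF.
Frame -3: AAC GAT GCC TCA ATG AAT GGG ATG GTT GAT GTT GAA CGA TAG TTA TTT GGG GAT GTG ATT CCA TAT CAT TGC ACG — ATG at 15, stop TAG at 42 → 30 nt; ATG at 24, stop TAG at 42 → 21 nt.
Forward-strand max 66 nt; reverse-strand max 42 nt. The forward strand has the longer ORF.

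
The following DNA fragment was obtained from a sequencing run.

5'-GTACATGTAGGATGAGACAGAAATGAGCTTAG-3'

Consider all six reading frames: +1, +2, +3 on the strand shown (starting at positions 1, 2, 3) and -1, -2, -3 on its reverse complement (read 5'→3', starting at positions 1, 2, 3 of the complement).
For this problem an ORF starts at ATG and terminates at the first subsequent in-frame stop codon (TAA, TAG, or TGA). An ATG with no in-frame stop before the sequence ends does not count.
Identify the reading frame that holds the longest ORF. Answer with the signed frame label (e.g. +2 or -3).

+3

Reverse complement (5'→3'): CTAAGCTCATTTCTGTCTCATCCTACATGTAC
Frame +1: GTA CAT GTA GGA TGA GAC AGA AAT GAG CTT — no ATG→stop ORF.
Frame +2: TAC ATG TAG GAT GAG ACA GAA ATG AGC TTA — ATG at 5, stop TAG at 8 → 6 nt.
Frame +3: ACA TGT AGG ATG AGA CAG AAA TGA GCT TAG — ATG at 12, stop TGA at 24 → 15 nt.
Frame -1: CTA AGC TCA TTT CTG TCT CAT CCT ACA TGT — no ATG→stop ORF.
Frame -2: TAA GCT CAT TTC TGT CTC ATC CTA CAT GTA — no ATG→stop ORF.
Frame -3: AAG CTC ATT TCT GTC TCA TCC TAC ATG TAC — no ATG→stop ORF.
Longest ORF is 15 nt in frame +3 (positions 12–26).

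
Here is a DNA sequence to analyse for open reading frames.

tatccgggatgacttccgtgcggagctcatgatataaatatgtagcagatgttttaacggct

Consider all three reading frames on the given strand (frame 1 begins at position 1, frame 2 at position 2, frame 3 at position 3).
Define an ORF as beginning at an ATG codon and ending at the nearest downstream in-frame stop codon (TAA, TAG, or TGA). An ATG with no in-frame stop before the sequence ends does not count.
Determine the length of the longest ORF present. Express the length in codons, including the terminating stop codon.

Frame 1: TAT CCG GGA TGA CTT CCG TGC GGA GCT CAT GAT ATA AAT ATG TAG CAG ATG TTT TAA CGG — ATG at 40, stop TAG at 43 → 6 nt; ATG at 49, stop TAA at 55 → 9 nt.
Frame 2: ATC CGG GAT GAC TTC CGT GCG GAG CTC ATG ATA TAA ATA TGT AGC AGA TGT TTT AAC GGC — ATG at 29, stop TAA at 35 → 9 nt.
Frame 3: TCC GGG ATG ACT TCC GTG CGG AGC TCA TGA TAT AAA TAT GTA GCA GAT GTT TTA ACG GCT — ATG at 9, stop TGA at 30 → 24 nt.
Longest: frame 3, positions 9–32, 24 nt = 8 codons = 7 aa. → 8 codons.

8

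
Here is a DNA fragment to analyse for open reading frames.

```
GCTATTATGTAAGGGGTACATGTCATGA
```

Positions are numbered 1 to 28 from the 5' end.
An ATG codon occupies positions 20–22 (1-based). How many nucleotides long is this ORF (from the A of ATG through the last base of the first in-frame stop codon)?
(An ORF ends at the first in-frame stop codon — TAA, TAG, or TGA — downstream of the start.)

Codons from position 20: ATG (20–22), TCA (23–25), TGA (26–28).
TGA is the first in-frame stop; ORF spans 20–28, 9 nucleotides.

9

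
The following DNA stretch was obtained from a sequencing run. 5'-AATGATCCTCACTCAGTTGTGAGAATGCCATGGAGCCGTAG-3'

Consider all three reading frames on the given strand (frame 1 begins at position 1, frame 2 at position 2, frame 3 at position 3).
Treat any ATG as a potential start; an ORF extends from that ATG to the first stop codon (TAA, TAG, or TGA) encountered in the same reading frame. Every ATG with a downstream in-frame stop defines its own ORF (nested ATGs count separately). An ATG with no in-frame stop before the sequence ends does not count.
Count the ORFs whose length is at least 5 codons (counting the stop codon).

Frame 1: AAT GAT CCT CAC TCA GTT GTG AGA ATG CCA TGG AGC CGT — no ATG→stop ORF.
Frame 2: ATG ATC CTC ACT CAG TTG TGA GAA TGC CAT GGA GCC GTA — ATG at 2, stop TGA at 20 → 21 nt.
Frame 3: TGA TCC TCA CTC AGT TGT GAG AAT GCC ATG GAG CCG TAG — ATG at 30, stop TAG at 39 → 12 nt.
ORFs ≥ 5 codons: frame 2 2–22 (7 codons). Count = 1.

1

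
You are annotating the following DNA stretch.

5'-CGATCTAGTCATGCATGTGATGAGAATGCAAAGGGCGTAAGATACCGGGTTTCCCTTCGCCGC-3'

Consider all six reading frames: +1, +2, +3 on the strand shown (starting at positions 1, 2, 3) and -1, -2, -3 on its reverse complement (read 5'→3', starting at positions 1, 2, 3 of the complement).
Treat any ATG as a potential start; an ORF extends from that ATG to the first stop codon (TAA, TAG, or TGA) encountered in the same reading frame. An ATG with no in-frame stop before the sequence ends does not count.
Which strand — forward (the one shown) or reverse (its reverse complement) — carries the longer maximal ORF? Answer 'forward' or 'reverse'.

forward

Reverse complement (5'→3'): GCGGCGAAGGGAAACCCGGTATCTTACGCCCTTTGCATTCTCATCACATGCATGACTAGATCG
Frame +1: CGA TCT AGT CAT GCA TGT GAT GAG AAT GCA AAG GGC GTA AGA TAC CGG GTT TCC CTT CGC CGC — no ATG→stop ORF.
Frame +2: GAT CTA GTC ATG CAT GTG ATG AGA ATG CAA AGG GCG TAA GAT ACC GGG TTT CCC TTC GCC — ATG at 11, stop TAA at 38 → 30 nt; ATG at 20, stop TAA at 38 → 21 nt; ATG at 26, stop TAA at 38 → 15 nt.
Frame +3: ATC TAG TCA TGC ATG TGA TGA GAA TGC AAA GGG CGT AAG ATA CCG GGT TTC CCT TCG CCG — ATG at 15, stop TGA at 18 → 6 nt.
Frame -1: GCG GCG AAG GGA AAC CCG GTA TCT TAC GCC CTT TGC ATT CTC ATC ACA TGC ATG ACT AGA TCG — no ATG→stop ORF.
Frame -2: CGG CGA AGG GAA ACC CGG TAT CTT ACG CCC TTT GCA TTC TCA TCA CAT GCA TGA CTA GAT — no ATG→stop ORF.
Frame -3: GGC GAA GGG AAA CCC GGT ATC TTA CGC CCT TTG CAT TCT CAT CAC ATG CAT GAC TAG ATC — ATG at 48, stop TAG at 57 → 12 nt.
Forward-strand max 30 nt; reverse-strand max 12 nt. The forward strand has the longer ORF.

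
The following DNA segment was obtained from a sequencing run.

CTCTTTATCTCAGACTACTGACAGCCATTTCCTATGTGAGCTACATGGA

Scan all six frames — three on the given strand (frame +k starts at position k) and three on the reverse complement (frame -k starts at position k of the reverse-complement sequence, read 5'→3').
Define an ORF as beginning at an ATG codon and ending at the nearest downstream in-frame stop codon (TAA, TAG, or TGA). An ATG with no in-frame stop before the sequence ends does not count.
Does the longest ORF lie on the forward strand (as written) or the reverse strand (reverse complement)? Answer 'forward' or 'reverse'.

reverse

Reverse complement (5'→3'): TCCATGTAGCTCACATAGGAAATGGCTGTCAGTAGTCTGAGATAAAGAG
Frame +1: CTC TTT ATC TCA GAC TAC TGA CAG CCA TTT CCT ATG TGA GCT ACA TGG — ATG at 34, stop TGA at 37 → 6 nt.
Frame +2: TCT TTA TCT CAG ACT ACT GAC AGC CAT TTC CTA TGT GAG CTA CAT GGA — no ATG→stop ORF.
Frame +3: CTT TAT CTC AGA CTA CTG ACA GCC ATT TCC TAT GTG AGC TAC ATG — no ATG→stop ORF.
Frame -1: TCC ATG TAG CTC ACA TAG GAA ATG GCT GTC AGT AGT CTG AGA TAA AGA — ATG at 4, stop TAG at 7 → 6 nt; ATG at 22, stop TAA at 43 → 24 nt.
Frame -2: CCA TGT AGC TCA CAT AGG AAA TGG CTG TCA GTA GTC TGA GAT AAA GAG — no ATG→stop ORF.
Frame -3: CAT GTA GCT CAC ATA GGA AAT GGC TGT CAG TAG TCT GAG ATA AAG — no ATG→stop ORF.
Forward-strand max 6 nt; reverse-strand max 24 nt. The reverse strand has the longer ORF.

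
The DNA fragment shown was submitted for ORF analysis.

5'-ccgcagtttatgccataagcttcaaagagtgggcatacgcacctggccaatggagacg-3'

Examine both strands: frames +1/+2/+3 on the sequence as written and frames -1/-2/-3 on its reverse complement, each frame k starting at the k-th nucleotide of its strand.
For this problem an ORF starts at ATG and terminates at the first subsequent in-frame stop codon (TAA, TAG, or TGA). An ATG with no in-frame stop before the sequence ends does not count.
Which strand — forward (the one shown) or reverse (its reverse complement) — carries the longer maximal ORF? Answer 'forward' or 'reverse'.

reverse

Reverse complement (5'→3'): CGTCTCCATTGGCCAGGTGCGTATGCCCACTCTTTGAAGCTTATGGCATAAACTGCGG
Frame +1: CCG CAG TTT ATG CCA TAA GCT TCA AAG AGT GGG CAT ACG CAC CTG GCC AAT GGA GAC — ATG at 10, stop TAA at 16 → 9 nt.
Frame +2: CGC AGT TTA TGC CAT AAG CTT CAA AGA GTG GGC ATA CGC ACC TGG CCA ATG GAG ACG — no ATG→stop ORF.
Frame +3: GCA GTT TAT GCC ATA AGC TTC AAA GAG TGG GCA TAC GCA CCT GGC CAA TGG AGA — no ATG→stop ORF.
Frame -1: CGT CTC CAT TGG CCA GGT GCG TAT GCC CAC TCT TTG AAG CTT ATG GCA TAA ACT GCG — ATG at 43, stop TAA at 49 → 9 nt.
Frame -2: GTC TCC ATT GGC CAG GTG CGT ATG CCC ACT CTT TGA AGC TTA TGG CAT AAA CTG CGG — ATG at 23, stop TGA at 35 → 15 nt.
Frame -3: TCT CCA TTG GCC AGG TGC GTA TGC CCA CTC TTT GAA GCT TAT GGC ATA AAC TGC — no ATG→stop ORF.
Forward-strand max 9 nt; reverse-strand max 15 nt. The reverse strand has the longer ORF.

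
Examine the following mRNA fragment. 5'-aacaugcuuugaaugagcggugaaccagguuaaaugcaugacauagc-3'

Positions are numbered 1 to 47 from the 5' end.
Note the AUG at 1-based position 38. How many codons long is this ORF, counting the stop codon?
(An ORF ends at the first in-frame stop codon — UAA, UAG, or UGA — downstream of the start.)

3

Codons from position 38: AUG (38–40), ACA (41–43), UAG (44–46).
UAG is the first in-frame stop; that's 3 codons including the stop.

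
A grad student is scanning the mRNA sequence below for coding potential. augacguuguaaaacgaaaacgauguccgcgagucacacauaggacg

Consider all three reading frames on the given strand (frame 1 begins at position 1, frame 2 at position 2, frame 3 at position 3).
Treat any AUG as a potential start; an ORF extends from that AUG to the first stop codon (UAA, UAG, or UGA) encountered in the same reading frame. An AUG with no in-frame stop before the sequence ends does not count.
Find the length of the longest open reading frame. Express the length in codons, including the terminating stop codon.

Frame 1: AUG ACG UUG UAA AAC GAA AAC GAU GUC CGC GAG UCA CAC AUA GGA — AUG at 1, stop UAA at 10 → 12 nt.
Frame 2: UGA CGU UGU AAA ACG AAA ACG AUG UCC GCG AGU CAC ACA UAG GAC — AUG at 23, stop UAG at 41 → 21 nt.
Frame 3: GAC GUU GUA AAA CGA AAA CGA UGU CCG CGA GUC ACA CAU AGG ACG — no AUG→stop ORF.
Longest: frame 2, positions 23–43, 21 nt = 7 codons = 6 aa. → 7 codons.

7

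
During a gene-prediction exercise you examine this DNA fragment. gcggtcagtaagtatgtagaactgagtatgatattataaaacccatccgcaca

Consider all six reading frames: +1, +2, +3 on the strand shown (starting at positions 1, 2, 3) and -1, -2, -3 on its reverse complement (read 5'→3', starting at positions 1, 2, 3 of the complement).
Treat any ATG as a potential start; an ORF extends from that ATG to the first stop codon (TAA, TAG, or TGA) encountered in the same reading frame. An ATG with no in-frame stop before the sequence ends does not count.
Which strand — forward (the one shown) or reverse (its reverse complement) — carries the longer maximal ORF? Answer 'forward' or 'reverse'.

Reverse complement (5'→3'): TGTGCGGATGGGTTTTATAATATCATACTCAGTTCTACATACTTACTGACCGC
Frame +1: GCG GTC AGT AAG TAT GTA GAA CTG AGT ATG ATA TTA TAA AAC CCA TCC GCA — ATG at 28, stop TAA at 37 → 12 nt.
Frame +2: CGG TCA GTA AGT ATG TAG AAC TGA GTA TGA TAT TAT AAA ACC CAT CCG CAC — ATG at 14, stop TAG at 17 → 6 nt.
Frame +3: GGT CAG TAA GTA TGT AGA ACT GAG TAT GAT ATT ATA AAA CCC ATC CGC ACA — no ATG→stop ORF.
Frame -1: TGT GCG GAT GGG TTT TAT AAT ATC ATA CTC AGT TCT ACA TAC TTA CTG ACC — no ATG→stop ORF.
Frame -2: GTG CGG ATG GGT TTT ATA ATA TCA TAC TCA GTT CTA CAT ACT TAC TGA CCG — ATG at 8, stop TGA at 47 → 42 nt.
Frame -3: TGC GGA TGG GTT TTA TAA TAT CAT ACT CAG TTC TAC ATA CTT ACT GAC CGC — no ATG→stop ORF.
Forward-strand max 12 nt; reverse-strand max 42 nt. The reverse strand has the longer ORF.

reverse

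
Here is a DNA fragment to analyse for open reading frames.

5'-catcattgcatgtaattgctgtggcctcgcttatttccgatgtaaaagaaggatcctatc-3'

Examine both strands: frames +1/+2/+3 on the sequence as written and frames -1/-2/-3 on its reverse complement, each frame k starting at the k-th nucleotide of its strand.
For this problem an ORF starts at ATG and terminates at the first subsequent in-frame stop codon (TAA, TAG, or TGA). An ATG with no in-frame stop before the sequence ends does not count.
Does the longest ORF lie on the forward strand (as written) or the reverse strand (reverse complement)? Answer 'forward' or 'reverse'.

Reverse complement (5'→3'): GATAGGATCCTTCTTTTACATCGGAAATAAGCGAGGCCACAGCAATTACATGCAATGATG
Frame +1: CAT CAT TGC ATG TAA TTG CTG TGG CCT CGC TTA TTT CCG ATG TAA AAG AAG GAT CCT ATC — ATG at 10, stop TAA at 13 → 6 nt; ATG at 40, stop TAA at 43 → 6 nt.
Frame +2: ATC ATT GCA TGT AAT TGC TGT GGC CTC GCT TAT TTC CGA TGT AAA AGA AGG ATC CTA — no ATG→stop ORF.
Frame +3: TCA TTG CAT GTA ATT GCT GTG GCC TCG CTT ATT TCC GAT GTA AAA GAA GGA TCC TAT — no ATG→stop ORF.
Frame -1: GAT AGG ATC CTT CTT TTA CAT CGG AAA TAA GCG AGG CCA CAG CAA TTA CAT GCA ATG ATG — no ATG→stop ORF.
Frame -2: ATA GGA TCC TTC TTT TAC ATC GGA AAT AAG CGA GGC CAC AGC AAT TAC ATG CAA TGA — ATG at 50, stop TGA at 56 → 9 nt.
Frame -3: TAG GAT CCT TCT TTT ACA TCG GAA ATA AGC GAG GCC ACA GCA ATT ACA TGC AAT GAT — no ATG→stop ORF.
Forward-strand max 6 nt; reverse-strand max 9 nt. The reverse strand has the longer ORF.

reverse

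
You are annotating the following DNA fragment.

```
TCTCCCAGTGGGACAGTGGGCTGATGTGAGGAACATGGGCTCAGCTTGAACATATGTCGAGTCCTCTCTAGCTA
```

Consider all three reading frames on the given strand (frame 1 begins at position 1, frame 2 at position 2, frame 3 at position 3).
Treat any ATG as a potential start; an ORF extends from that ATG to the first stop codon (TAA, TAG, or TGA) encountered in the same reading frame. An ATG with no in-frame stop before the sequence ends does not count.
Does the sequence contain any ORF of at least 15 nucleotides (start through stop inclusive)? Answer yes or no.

Frame 1: TCT CCC AGT GGG ACA GTG GGC TGA TGT GAG GAA CAT GGG CTC AGC TTG AAC ATA TGT CGA GTC CTC TCT AGC — no ATG→stop ORF.
Frame 2: CTC CCA GTG GGA CAG TGG GCT GAT GTG AGG AAC ATG GGC TCA GCT TGA ACA TAT GTC GAG TCC TCT CTA GCT — ATG at 35, stop TGA at 47 → 15 nt.
Frame 3: TCC CAG TGG GAC AGT GGG CTG ATG TGA GGA ACA TGG GCT CAG CTT GAA CAT ATG TCG AGT CCT CTC TAG CTA — ATG at 24, stop TGA at 27 → 6 nt; ATG at 54, stop TAG at 69 → 18 nt.
Frame 2 has an ORF of 15 nucleotides (positions 35–49) ≥ 15, so yes.

yes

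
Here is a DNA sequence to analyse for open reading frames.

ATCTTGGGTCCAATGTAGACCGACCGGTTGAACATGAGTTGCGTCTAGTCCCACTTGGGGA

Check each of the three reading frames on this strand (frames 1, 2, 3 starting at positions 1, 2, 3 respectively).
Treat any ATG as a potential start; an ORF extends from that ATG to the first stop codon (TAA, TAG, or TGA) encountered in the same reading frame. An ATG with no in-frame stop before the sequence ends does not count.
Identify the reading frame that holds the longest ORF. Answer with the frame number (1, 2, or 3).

1

Frame 1: ATC TTG GGT CCA ATG TAG ACC GAC CGG TTG AAC ATG AGT TGC GTC TAG TCC CAC TTG GGG — ATG at 13, stop TAG at 16 → 6 nt; ATG at 34, stop TAG at 46 → 15 nt.
Frame 2: TCT TGG GTC CAA TGT AGA CCG ACC GGT TGA ACA TGA GTT GCG TCT AGT CCC ACT TGG GGA — no ATG→stop ORF.
Frame 3: CTT GGG TCC AAT GTA GAC CGA CCG GTT GAA CAT GAG TTG CGT CTA GTC CCA CTT GGG — no ATG→stop ORF.
Longest ORF is 15 nt in frame 1 (positions 34–48).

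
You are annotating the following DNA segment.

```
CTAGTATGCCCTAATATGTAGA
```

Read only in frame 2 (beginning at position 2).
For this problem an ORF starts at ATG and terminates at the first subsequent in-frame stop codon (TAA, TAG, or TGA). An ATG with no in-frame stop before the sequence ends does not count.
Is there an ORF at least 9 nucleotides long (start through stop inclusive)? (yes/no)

Frame 2: TAG TAT GCC CTA ATA TGT AGA — no ATG→stop ORF.
Largest ORF found is 0 nucleotides < 9, so no.

no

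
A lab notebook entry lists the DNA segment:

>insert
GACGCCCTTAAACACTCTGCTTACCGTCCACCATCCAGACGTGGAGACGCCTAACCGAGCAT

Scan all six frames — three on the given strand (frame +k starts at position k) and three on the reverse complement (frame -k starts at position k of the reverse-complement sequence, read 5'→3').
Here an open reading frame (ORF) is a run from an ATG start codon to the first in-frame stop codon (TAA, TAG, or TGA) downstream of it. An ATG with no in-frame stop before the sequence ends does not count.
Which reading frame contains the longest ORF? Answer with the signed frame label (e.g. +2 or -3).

-2

Reverse complement (5'→3'): ATGCTCGGTTAGGCGTCTCCACGTCTGGATGGTGGACGGTAAGCAGAGTGTTTAAGGGCGTC
Frame +1: GAC GCC CTT AAA CAC TCT GCT TAC CGT CCA CCA TCC AGA CGT GGA GAC GCC TAA CCG AGC — no ATG→stop ORF.
Frame +2: ACG CCC TTA AAC ACT CTG CTT ACC GTC CAC CAT CCA GAC GTG GAG ACG CCT AAC CGA GCA — no ATG→stop ORF.
Frame +3: CGC CCT TAA ACA CTC TGC TTA CCG TCC ACC ATC CAG ACG TGG AGA CGC CTA ACC GAG CAT — no ATG→stop ORF.
Frame -1: ATG CTC GGT TAG GCG TCT CCA CGT CTG GAT GGT GGA CGG TAA GCA GAG TGT TTA AGG GCG — ATG at 1, stop TAG at 10 → 12 nt.
Frame -2: TGC TCG GTT AGG CGT CTC CAC GTC TGG ATG GTG GAC GGT AAG CAG AGT GTT TAA GGG CGT — ATG at 29, stop TAA at 53 → 27 nt.
Frame -3: GCT CGG TTA GGC GTC TCC ACG TCT GGA TGG TGG ACG GTA AGC AGA GTG TTT AAG GGC GTC — no ATG→stop ORF.
Longest ORF is 27 nt in frame -2 (positions 29–55).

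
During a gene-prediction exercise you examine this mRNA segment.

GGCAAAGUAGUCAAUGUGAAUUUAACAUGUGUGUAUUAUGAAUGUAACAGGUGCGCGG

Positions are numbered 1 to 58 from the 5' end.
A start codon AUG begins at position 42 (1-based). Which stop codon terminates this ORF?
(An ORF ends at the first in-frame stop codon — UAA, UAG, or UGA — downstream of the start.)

UAA

Codons from position 42: AUG (42–44), UAA (45–47).
The first in-frame stop codon is UAA.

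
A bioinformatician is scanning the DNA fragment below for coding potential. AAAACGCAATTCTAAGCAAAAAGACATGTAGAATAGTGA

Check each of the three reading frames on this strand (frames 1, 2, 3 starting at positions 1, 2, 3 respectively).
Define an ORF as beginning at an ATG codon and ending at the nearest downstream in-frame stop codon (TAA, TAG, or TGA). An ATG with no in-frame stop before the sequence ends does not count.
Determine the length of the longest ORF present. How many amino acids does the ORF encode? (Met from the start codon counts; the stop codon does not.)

Frame 1: AAA ACG CAA TTC TAA GCA AAA AGA CAT GTA GAA TAG TGA — no ATG→stop ORF.
Frame 2: AAA CGC AAT TCT AAG CAA AAA GAC ATG TAG AAT AGT — ATG at 26, stop TAG at 29 → 6 nt.
Frame 3: AAC GCA ATT CTA AGC AAA AAG ACA TGT AGA ATA GTG — no ATG→stop ORF.
Longest: frame 2, positions 26–31, 6 nt = 2 codons = 1 aa. → 1 amino acids.

1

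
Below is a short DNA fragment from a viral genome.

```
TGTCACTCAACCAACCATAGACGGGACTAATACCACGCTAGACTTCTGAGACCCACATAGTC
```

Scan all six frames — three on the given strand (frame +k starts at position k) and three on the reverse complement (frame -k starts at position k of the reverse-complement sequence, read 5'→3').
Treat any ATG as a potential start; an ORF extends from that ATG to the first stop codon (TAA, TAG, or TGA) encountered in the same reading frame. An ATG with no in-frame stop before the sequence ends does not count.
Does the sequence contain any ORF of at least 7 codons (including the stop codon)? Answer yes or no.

Reverse complement (5'→3'): GACTATGTGGGTCTCAGAAGTCTAGCGTGGTATTAGTCCCGTCTATGGTTGGTTGAGTGACA
Frame +1: TGT CAC TCA ACC AAC CAT AGA CGG GAC TAA TAC CAC GCT AGA CTT CTG AGA CCC ACA TAG — no ATG→stop ORF.
Frame +2: GTC ACT CAA CCA ACC ATA GAC GGG ACT AAT ACC ACG CTA GAC TTC TGA GAC CCA CAT AGT — no ATG→stop ORF.
Frame +3: TCA CTC AAC CAA CCA TAG ACG GGA CTA ATA CCA CGC TAG ACT TCT GAG ACC CAC ATA GTC — no ATG→stop ORF.
Frame -1: GAC TAT GTG GGT CTC AGA AGT CTA GCG TGG TAT TAG TCC CGT CTA TGG TTG GTT GAG TGA — no ATG→stop ORF.
Frame -2: ACT ATG TGG GTC TCA GAA GTC TAG CGT GGT ATT AGT CCC GTC TAT GGT TGG TTG AGT GAC — ATG at 5, stop TAG at 23 → 21 nt.
Frame -3: CTA TGT GGG TCT CAG AAG TCT AGC GTG GTA TTA GTC CCG TCT ATG GTT GGT TGA GTG ACA — ATG at 45, stop TGA at 54 → 12 nt.
Frame -2 has an ORF of 7 codons (positions 5–25) ≥ 7, so yes.

yes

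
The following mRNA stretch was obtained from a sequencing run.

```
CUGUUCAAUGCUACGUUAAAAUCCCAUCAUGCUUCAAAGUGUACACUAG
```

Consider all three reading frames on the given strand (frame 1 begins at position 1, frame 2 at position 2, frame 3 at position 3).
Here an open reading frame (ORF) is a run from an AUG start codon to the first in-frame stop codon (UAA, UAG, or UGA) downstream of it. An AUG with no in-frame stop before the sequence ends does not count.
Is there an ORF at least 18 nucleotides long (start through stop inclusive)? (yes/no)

Frame 1: CUG UUC AAU GCU ACG UUA AAA UCC CAU CAU GCU UCA AAG UGU ACA CUA — no AUG→stop ORF.
Frame 2: UGU UCA AUG CUA CGU UAA AAU CCC AUC AUG CUU CAA AGU GUA CAC UAG — AUG at 8, stop UAA at 17 → 12 nt; AUG at 29, stop UAG at 47 → 21 nt.
Frame 3: GUU CAA UGC UAC GUU AAA AUC CCA UCA UGC UUC AAA GUG UAC ACU — no AUG→stop ORF.
Frame 2 has an ORF of 21 nucleotides (positions 29–49) ≥ 18, so yes.

yes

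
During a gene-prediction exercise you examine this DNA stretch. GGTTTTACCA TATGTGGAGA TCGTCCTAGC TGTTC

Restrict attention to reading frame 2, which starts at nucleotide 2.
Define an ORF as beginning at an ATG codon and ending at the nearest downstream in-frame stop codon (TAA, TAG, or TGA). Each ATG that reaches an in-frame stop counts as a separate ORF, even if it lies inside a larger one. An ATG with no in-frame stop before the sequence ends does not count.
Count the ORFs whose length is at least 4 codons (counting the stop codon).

Frame 2: GTT TTA CCA TAT GTG GAG ATC GTC CTA GCT GTT — no ATG→stop ORF.
No ORF reaches 4 codons. Count = 0.

0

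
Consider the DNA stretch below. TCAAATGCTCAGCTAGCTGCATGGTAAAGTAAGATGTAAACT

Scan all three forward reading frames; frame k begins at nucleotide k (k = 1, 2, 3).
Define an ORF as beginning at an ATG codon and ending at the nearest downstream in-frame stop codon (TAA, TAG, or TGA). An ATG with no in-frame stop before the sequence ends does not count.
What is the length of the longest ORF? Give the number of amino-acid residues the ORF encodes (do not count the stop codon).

3

Frame 1: TCA AAT GCT CAG CTA GCT GCA TGG TAA AGT AAG ATG TAA ACT — ATG at 34, stop TAA at 37 → 6 nt.
Frame 2: CAA ATG CTC AGC TAG CTG CAT GGT AAA GTA AGA TGT AAA — ATG at 5, stop TAG at 14 → 12 nt.
Frame 3: AAA TGC TCA GCT AGC TGC ATG GTA AAG TAA GAT GTA AAC — ATG at 21, stop TAA at 30 → 12 nt.
Longest: frame 2, positions 5–16, 12 nt = 4 codons = 3 aa. → 3 amino acids.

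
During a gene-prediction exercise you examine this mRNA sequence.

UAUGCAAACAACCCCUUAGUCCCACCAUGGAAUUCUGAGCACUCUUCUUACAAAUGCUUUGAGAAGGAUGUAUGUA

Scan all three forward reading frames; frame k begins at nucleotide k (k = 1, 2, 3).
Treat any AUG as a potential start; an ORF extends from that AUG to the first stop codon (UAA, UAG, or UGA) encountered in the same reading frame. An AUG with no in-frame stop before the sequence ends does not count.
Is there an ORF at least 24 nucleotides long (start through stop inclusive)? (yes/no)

Frame 1: UAU GCA AAC AAC CCC UUA GUC CCA CCA UGG AAU UCU GAG CAC UCU UCU UAC AAA UGC UUU GAG AAG GAU GUA UGU — no AUG→stop ORF.
Frame 2: AUG CAA ACA ACC CCU UAG UCC CAC CAU GGA AUU CUG AGC ACU CUU CUU ACA AAU GCU UUG AGA AGG AUG UAU GUA — AUG at 2, stop UAG at 17 → 18 nt.
Frame 3: UGC AAA CAA CCC CUU AGU CCC ACC AUG GAA UUC UGA GCA CUC UUC UUA CAA AUG CUU UGA GAA GGA UGU AUG — AUG at 27, stop UGA at 36 → 12 nt; AUG at 54, stop UGA at 60 → 9 nt.
Largest ORF found is 18 nucleotides < 24, so no.

no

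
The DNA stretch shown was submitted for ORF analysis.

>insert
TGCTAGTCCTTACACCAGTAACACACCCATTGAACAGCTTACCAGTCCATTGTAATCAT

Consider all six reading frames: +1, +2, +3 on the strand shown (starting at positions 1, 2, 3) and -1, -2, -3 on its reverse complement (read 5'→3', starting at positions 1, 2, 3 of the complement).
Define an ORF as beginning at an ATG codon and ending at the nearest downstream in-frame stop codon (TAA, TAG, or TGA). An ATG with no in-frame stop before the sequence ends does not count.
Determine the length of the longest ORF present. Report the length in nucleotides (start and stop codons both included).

21

Reverse complement (5'→3'): ATGATTACAATGGACTGGTAAGCTGTTCAATGGGTGTGTTACTGGTGTAAGGACTAGCA
Frame +1: TGC TAG TCC TTA CAC CAG TAA CAC ACC CAT TGA ACA GCT TAC CAG TCC ATT GTA ATC — no ATG→stop ORF.
Frame +2: GCT AGT CCT TAC ACC AGT AAC ACA CCC ATT GAA CAG CTT ACC AGT CCA TTG TAA TCA — no ATG→stop ORF.
Frame +3: CTA GTC CTT ACA CCA GTA ACA CAC CCA TTG AAC AGC TTA CCA GTC CAT TGT AAT CAT — no ATG→stop ORF.
Frame -1: ATG ATT ACA ATG GAC TGG TAA GCT GTT CAA TGG GTG TGT TAC TGG TGT AAG GAC TAG — ATG at 1, stop TAA at 19 → 21 nt; ATG at 10, stop TAA at 19 → 12 nt.
Frame -2: TGA TTA CAA TGG ACT GGT AAG CTG TTC AAT GGG TGT GTT ACT GGT GTA AGG ACT AGC — no ATG→stop ORF.
Frame -3: GAT TAC AAT GGA CTG GTA AGC TGT TCA ATG GGT GTG TTA CTG GTG TAA GGA CTA GCA — ATG at 30, stop TAA at 48 → 21 nt.
Longest: frame -1, positions 1–21, 21 nt = 7 codons = 6 aa. → 21 nucleotides.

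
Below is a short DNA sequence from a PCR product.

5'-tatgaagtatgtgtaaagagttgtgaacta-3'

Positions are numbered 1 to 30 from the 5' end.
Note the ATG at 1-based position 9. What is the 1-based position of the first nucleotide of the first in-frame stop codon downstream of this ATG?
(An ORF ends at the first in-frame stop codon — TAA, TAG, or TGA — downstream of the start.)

Codons from position 9: ATG (9–11), TGT (12–14), AAA (15–17), GAG (18–20), TTG (21–23), TGA (24–26).
TGA is a stop codon; it begins at position 24.

24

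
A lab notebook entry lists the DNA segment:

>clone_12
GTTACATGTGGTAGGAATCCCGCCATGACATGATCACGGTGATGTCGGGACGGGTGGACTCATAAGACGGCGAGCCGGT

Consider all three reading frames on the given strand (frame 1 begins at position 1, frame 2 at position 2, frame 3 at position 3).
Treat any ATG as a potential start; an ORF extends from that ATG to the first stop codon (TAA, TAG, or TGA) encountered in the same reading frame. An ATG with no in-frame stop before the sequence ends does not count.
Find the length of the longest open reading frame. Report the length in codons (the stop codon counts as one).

12

Frame 1: GTT ACA TGT GGT AGG AAT CCC GCC ATG ACA TGA TCA CGG TGA TGT CGG GAC GGG TGG ACT CAT AAG ACG GCG AGC CGG — ATG at 25, stop TGA at 31 → 9 nt.
Frame 2: TTA CAT GTG GTA GGA ATC CCG CCA TGA CAT GAT CAC GGT GAT GTC GGG ACG GGT GGA CTC ATA AGA CGG CGA GCC GGT — no ATG→stop ORF.
Frame 3: TAC ATG TGG TAG GAA TCC CGC CAT GAC ATG ATC ACG GTG ATG TCG GGA CGG GTG GAC TCA TAA GAC GGC GAG CCG — ATG at 6, stop TAG at 12 → 9 nt; ATG at 30, stop TAA at 63 → 36 nt; ATG at 42, stop TAA at 63 → 24 nt.
Longest: frame 3, positions 30–65, 36 nt = 12 codons = 11 aa. → 12 codons.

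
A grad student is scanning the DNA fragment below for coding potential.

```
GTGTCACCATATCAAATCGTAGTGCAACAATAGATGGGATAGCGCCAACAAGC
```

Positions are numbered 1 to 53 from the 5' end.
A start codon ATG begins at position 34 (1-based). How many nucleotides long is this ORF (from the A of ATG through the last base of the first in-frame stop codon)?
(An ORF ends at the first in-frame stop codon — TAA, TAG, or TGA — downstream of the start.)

9

Codons from position 34: ATG (34–36), GGA (37–39), TAG (40–42).
TAG is the first in-frame stop; ORF spans 34–42, 9 nucleotides.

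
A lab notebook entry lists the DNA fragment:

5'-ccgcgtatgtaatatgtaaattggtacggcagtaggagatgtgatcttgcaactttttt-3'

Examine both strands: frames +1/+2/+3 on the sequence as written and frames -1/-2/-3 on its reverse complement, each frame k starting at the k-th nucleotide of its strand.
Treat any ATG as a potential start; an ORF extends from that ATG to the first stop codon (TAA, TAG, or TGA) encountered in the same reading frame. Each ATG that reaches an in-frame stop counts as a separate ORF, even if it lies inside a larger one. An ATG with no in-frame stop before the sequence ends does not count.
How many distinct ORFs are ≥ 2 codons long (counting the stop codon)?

Reverse complement (5'→3'): AAAAAAGTTGCAAGATCACATCTCCTACTGCCGTACCAATTTACATATTACATACGCGG
Frame +1: CCG CGT ATG TAA TAT GTA AAT TGG TAC GGC AGT AGG AGA TGT GAT CTT GCA ACT TTT — ATG at 7, stop TAA at 10 → 6 nt.
Frame +2: CGC GTA TGT AAT ATG TAA ATT GGT ACG GCA GTA GGA GAT GTG ATC TTG CAA CTT TTT — ATG at 14, stop TAA at 17 → 6 nt.
Frame +3: GCG TAT GTA ATA TGT AAA TTG GTA CGG CAG TAG GAG ATG TGA TCT TGC AAC TTT TTT — ATG at 39, stop TGA at 42 → 6 nt.
Frame -1: AAA AAA GTT GCA AGA TCA CAT CTC CTA CTG CCG TAC CAA TTT ACA TAT TAC ATA CGC — no ATG→stop ORF.
Frame -2: AAA AAG TTG CAA GAT CAC ATC TCC TAC TGC CGT ACC AAT TTA CAT ATT ACA TAC GCG — no ATG→stop ORF.
Frame -3: AAA AGT TGC AAG ATC ACA TCT CCT ACT GCC GTA CCA ATT TAC ATA TTA CAT ACG CGG — no ATG→stop ORF.
ORFs ≥ 2 codons: frame +1 7–12 (2 codons), frame +2 14–19 (2 codons), frame +3 39–44 (2 codons). Count = 3.

3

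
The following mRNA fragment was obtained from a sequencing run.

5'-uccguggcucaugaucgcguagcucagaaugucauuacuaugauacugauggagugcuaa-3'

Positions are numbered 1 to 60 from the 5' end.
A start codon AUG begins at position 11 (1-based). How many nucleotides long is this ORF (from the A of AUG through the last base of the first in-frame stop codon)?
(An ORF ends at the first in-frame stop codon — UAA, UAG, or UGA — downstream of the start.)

12

Codons from position 11: AUG (11–13), AUC (14–16), GCG (17–19), UAG (20–22).
UAG is the first in-frame stop; ORF spans 11–22, 12 nucleotides.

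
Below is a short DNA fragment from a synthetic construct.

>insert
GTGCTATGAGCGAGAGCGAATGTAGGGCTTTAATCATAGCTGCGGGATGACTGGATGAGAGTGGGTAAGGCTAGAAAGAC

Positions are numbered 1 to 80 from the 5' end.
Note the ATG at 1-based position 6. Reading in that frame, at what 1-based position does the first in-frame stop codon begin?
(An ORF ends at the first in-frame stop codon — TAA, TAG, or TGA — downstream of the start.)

Codons from position 6: ATG (6–8), AGC (9–11), GAG (12–14), AGC (15–17), GAA (18–20), TGT (21–23), AGG (24–26), GCT (27–29), TTA (30–32), ATC (33–35), ATA (36–38), GCT (39–41), GCG (42–44), GGA (45–47), TGA (48–50).
TGA is a stop codon; it begins at position 48.

48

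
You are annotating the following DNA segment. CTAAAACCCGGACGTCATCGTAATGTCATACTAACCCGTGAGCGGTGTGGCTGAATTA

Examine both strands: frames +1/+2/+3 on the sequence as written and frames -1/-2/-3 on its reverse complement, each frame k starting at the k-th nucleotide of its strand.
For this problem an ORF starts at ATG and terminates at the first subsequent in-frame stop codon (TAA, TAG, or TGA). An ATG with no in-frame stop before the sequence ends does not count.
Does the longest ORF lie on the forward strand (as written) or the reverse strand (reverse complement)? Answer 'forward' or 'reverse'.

reverse

Reverse complement (5'→3'): TAATTCAGCCACACCGCTCACGGGTTAGTATGACATTACGATGACGTCCGGGTTTTAG
Frame +1: CTA AAA CCC GGA CGT CAT CGT AAT GTC ATA CTA ACC CGT GAG CGG TGT GGC TGA ATT — no ATG→stop ORF.
Frame +2: TAA AAC CCG GAC GTC ATC GTA ATG TCA TAC TAA CCC GTG AGC GGT GTG GCT GAA TTA — ATG at 23, stop TAA at 32 → 12 nt.
Frame +3: AAA ACC CGG ACG TCA TCG TAA TGT CAT ACT AAC CCG TGA GCG GTG TGG CTG AAT — no ATG→stop ORF.
Frame -1: TAA TTC AGC CAC ACC GCT CAC GGG TTA GTA TGA CAT TAC GAT GAC GTC CGG GTT TTA — no ATG→stop ORF.
Frame -2: AAT TCA GCC ACA CCG CTC ACG GGT TAG TAT GAC ATT ACG ATG ACG TCC GGG TTT TAG — ATG at 41, stop TAG at 56 → 18 nt.
Frame -3: ATT CAG CCA CAC CGC TCA CGG GTT AGT ATG ACA TTA CGA TGA CGT CCG GGT TTT — ATG at 30, stop TGA at 42 → 15 nt.
Forward-strand max 12 nt; reverse-strand max 18 nt. The reverse strand has the longer ORF.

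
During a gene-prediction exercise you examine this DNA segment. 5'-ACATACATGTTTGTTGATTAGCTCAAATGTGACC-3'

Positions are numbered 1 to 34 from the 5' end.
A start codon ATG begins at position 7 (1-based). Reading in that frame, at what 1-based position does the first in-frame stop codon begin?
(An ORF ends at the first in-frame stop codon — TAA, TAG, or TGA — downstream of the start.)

19

Codons from position 7: ATG (7–9), TTT (10–12), GTT (13–15), GAT (16–18), TAG (19–21).
TAG is a stop codon; it begins at position 19.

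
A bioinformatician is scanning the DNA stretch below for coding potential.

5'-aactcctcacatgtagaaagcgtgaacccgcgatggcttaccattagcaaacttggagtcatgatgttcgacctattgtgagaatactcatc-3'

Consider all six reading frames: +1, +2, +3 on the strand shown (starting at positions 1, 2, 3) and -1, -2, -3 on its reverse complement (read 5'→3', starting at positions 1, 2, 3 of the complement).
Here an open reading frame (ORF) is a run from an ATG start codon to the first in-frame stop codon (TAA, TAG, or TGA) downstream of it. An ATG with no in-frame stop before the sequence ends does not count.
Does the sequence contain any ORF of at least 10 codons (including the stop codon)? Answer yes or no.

Reverse complement (5'→3'): GATGAGTATTCTCACAATAGGTCGAACATCATGACTCCAAGTTTGCTAATGGTAAGCCATCGCGGGTTCACGCTTTCTACATGTGAGGAGTT
Frame +1: AAC TCC TCA CAT GTA GAA AGC GTG AAC CCG CGA TGG CTT ACC ATT AGC AAA CTT GGA GTC ATG ATG TTC GAC CTA TTG TGA GAA TAC TCA — ATG at 61, stop TGA at 79 → 21 nt; ATG at 64, stop TGA at 79 → 18 nt.
Frame +2: ACT CCT CAC ATG TAG AAA GCG TGA ACC CGC GAT GGC TTA CCA TTA GCA AAC TTG GAG TCA TGA TGT TCG ACC TAT TGT GAG AAT ACT CAT — ATG at 11, stop TAG at 14 → 6 nt.
Frame +3: CTC CTC ACA TGT AGA AAG CGT GAA CCC GCG ATG GCT TAC CAT TAG CAA ACT TGG AGT CAT GAT GTT CGA CCT ATT GTG AGA ATA CTC ATC — ATG at 33, stop TAG at 45 → 15 nt.
Frame -1: GAT GAG TAT TCT CAC AAT AGG TCG AAC ATC ATG ACT CCA AGT TTG CTA ATG GTA AGC CAT CGC GGG TTC ACG CTT TCT ACA TGT GAG GAG — no ATG→stop ORF.
Frame -2: ATG AGT ATT CTC ACA ATA GGT CGA ACA TCA TGA CTC CAA GTT TGC TAA TGG TAA GCC ATC GCG GGT TCA CGC TTT CTA CAT GTG AGG AGT — ATG at 2, stop TGA at 32 → 33 nt.
Frame -3: TGA GTA TTC TCA CAA TAG GTC GAA CAT CAT GAC TCC AAG TTT GCT AAT GGT AAG CCA TCG CGG GTT CAC GCT TTC TAC ATG TGA GGA GTT — ATG at 81, stop TGA at 84 → 6 nt.
Frame -2 has an ORF of 11 codons (positions 2–34) ≥ 10, so yes.

yes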